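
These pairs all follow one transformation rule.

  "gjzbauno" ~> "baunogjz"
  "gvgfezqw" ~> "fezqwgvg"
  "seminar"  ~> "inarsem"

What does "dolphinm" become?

The transformation: move the first 3 characters to the end (rotate left by 3).
On "dolphinm" that produces "phinmdol".

phinmdol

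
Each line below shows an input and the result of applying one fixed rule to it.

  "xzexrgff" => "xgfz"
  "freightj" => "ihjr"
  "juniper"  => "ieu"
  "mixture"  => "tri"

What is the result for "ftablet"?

Each output is the input with this applied: keep every other character starting from the second (positions 2nd, 4th, 6th, ...), then move the first character to the end.
Applying both steps to "ftablet": "tbe", then "bet".

bet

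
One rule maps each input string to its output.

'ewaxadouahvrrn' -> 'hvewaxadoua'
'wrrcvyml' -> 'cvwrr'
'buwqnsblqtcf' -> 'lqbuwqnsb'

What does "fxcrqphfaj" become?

phfxcrq

The rule is to delete the last 3 characters, then move the last 2 characters to the front (rotate right by 2).
"fxcrqphfaj" → "phfxcrq".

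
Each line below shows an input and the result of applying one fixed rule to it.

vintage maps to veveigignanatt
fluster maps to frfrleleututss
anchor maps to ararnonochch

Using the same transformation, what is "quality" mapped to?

What's happening: double every character, then take characters alternately from the front and the back (1st, last, 2nd, 2nd-last, ...).
For "quality" the result is "qyqyututaiaill".

qyqyututaiaill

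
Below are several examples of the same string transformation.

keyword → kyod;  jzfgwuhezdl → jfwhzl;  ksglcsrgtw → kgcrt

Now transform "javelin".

jvln

What's happening: keep every other character starting from the first (positions 1st, 3rd, 5th, ...).
"javelin" → "jvln".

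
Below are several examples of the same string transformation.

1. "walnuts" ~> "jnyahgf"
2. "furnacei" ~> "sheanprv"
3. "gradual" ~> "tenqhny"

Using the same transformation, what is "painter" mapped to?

cnvagre

The rule is to shift every letter 13 places forward in the alphabet (wrapping around) — i.e. ROT13.
"painter" → "cnvagre".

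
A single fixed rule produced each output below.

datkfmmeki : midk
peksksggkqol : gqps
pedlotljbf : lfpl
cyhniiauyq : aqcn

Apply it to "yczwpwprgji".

pjyw

The transformation: keep one character in every 3, starting at position 1 (positions 1st, 4th, 7th, ...), then swap the front and back halves of the string.
"yczwpwprgji" → "pjyw".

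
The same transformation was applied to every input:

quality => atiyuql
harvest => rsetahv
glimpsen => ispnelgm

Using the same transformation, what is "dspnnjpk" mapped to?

pjnkpsdn

The pattern: swap each adjacent pair of characters (1↔2, 3↔4, ...), then move the first 3 characters to the end (rotate left by 3).
For "dspnnjpk", step one produces "sdnpjnkp"; step two turns that into "pjnkpsdn".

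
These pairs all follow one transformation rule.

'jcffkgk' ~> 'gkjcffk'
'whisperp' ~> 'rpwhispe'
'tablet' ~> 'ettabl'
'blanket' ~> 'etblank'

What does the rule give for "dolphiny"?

nydolphi

The rule is to move the last 2 characters to the front (rotate right by 2).
For "dolphiny" the result is "nydolphi".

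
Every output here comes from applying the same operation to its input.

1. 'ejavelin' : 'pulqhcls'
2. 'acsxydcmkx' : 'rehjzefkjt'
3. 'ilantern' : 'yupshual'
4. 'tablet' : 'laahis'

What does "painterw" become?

Rule — move the last 2 characters to the front (rotate right by 2), then shift every letter 7 places forward in the alphabet (wrapping around).
Applying both steps to "painterw": "rwpainte", then "ydwhpual".
(Check on "ilantern": → "rnilante" → "yupshual" ✓)

ydwhpual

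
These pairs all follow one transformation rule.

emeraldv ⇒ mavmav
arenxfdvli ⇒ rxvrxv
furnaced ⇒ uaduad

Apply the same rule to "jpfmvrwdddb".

In each case the input is transformed by: keep one character in every 3, starting at position 2 (positions 2nd, 5th, 8th, ...), then write the whole string twice.
Applying both steps to "jpfmvrwdddb": "pvdb", then "pvdbpvdb".

pvdbpvdb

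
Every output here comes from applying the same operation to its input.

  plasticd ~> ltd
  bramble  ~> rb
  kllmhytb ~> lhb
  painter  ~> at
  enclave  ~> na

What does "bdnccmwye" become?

dcy

The rule is to keep one character in every 3, starting at position 2 (positions 2nd, 5th, 8th, ...).
So "bdnccmwye" becomes "dcy".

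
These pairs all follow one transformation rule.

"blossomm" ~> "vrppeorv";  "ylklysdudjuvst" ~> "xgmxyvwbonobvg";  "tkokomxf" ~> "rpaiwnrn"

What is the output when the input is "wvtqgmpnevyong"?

Each output is the input with this applied: shift every letter 3 places forward in the alphabet (wrapping around), then swap the front and back halves of the string.
Applying both steps to "wvtqgmpnevyong": "zywtjpsqhybrqj", then "qhybrqjzywtjps".

qhybrqjzywtjps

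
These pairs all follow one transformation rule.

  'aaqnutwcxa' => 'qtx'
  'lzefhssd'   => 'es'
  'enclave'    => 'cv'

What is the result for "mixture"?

xr

The rule is to keep one character in every 3, starting at position 3 (positions 3rd, 6th, 9th, ...).
Applying that to "mixture" gives "xr".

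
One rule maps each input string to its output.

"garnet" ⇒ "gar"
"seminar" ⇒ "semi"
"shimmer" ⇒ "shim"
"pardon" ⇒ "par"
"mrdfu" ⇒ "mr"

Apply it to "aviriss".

What's happening: delete the last 3 characters.
Doing the same to "aviriss": "avir".

avir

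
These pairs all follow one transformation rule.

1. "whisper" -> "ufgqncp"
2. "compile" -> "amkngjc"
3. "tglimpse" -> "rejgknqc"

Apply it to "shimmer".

Each output is the input with this applied: shift every letter 2 places backward in the alphabet (wrapping around).
For "shimmer" the result is "qfgkkcp".

qfgkkcp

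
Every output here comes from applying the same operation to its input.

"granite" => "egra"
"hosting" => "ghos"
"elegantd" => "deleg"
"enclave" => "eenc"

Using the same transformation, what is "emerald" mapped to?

deme

In each case the input is transformed by: move the last character to the front, then delete the last 3 characters.
Working it through for "emerald": intermediate "demeral", final "deme".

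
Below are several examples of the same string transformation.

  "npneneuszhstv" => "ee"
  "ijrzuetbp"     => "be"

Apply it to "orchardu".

The rule is to sort the characters into alphabetical order, then keep only the first 2 characters.
Starting from "orchardu": after the first operation, "acdhorru"; after the second, "ac".

ac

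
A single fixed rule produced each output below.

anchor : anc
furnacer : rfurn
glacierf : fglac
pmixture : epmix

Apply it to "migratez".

zmigr

The rule is to swap the front and back halves of the string, then delete the first 3 characters.
Starting from "migratez": after the first operation, "atezmigr"; after the second, "zmigr".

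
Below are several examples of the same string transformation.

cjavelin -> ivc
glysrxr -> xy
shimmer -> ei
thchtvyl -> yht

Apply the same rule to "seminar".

am

Looking at the pairs, the operation is to reverse the string, then keep one character in every 3, starting at position 2 (positions 2nd, 5th, 8th, ...).
On "seminar": the first step gives "ranimes", and the second then gives "am".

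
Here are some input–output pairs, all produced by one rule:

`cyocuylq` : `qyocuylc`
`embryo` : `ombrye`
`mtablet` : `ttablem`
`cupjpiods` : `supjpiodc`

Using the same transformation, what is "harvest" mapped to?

tarvesh

The pattern: swap the first and last characters.
Applying that to "harvest" gives "tarvesh".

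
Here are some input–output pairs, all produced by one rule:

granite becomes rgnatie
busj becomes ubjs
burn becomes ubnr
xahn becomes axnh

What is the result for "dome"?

Looking at the pairs, the operation is to swap each adjacent pair of characters (1↔2, 3↔4, ...).
So "dome" becomes "odem".

odem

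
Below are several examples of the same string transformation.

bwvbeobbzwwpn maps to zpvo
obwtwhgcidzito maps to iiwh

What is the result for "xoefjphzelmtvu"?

The pattern: keep one character in every 3, starting at position 3 (positions 3rd, 6th, 9th, ...), then move the first 2 characters to the end (rotate left by 2).
"xoefjphzelmtvu" → "epet" → "etep".

etep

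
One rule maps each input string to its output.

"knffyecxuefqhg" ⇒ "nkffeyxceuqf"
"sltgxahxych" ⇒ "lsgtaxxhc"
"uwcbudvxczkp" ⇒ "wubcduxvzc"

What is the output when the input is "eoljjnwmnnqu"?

Each output is the input with this applied: swap each adjacent pair of characters (1↔2, 3↔4, ...), then delete the last 2 characters.
For "eoljjnwmnnqu", step one produces "oejlnjmwnnuq"; step two turns that into "oejlnjmwnn".
(Check on "sltgxahxych": → "lsgtaxxhcyh" → "lsgtaxxhc" ✓)

oejlnjmwnn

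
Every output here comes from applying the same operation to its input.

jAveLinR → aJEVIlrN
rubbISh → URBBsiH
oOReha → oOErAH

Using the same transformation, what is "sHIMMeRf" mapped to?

The pattern: swap each adjacent pair of characters (1↔2, 3↔4, ...), then flip the case of every letter.
Working it through for "sHIMMeRf": intermediate "HsMIeMfR", final "hSmiEmFr".

hSmiEmFr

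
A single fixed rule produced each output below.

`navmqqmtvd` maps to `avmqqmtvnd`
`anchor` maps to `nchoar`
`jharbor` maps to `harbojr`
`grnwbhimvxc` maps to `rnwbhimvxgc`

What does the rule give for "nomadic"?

omadinc

What's happening: swap the first and last characters, then move the first character to the end.
Starting from "nomadic": after the first operation, "comadin"; after the second, "omadinc".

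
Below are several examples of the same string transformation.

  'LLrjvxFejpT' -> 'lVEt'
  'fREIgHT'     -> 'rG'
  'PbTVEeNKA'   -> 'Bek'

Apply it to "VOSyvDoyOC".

oVY

What's happening: keep one character in every 3, starting at position 2 (positions 2nd, 5th, 8th, ...), then flip the case of every letter.
On "VOSyvDoyOC" that produces "oVY".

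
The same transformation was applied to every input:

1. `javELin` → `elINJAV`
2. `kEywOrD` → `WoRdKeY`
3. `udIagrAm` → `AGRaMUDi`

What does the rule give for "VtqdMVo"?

DmvOvTQ

Looking at the pairs, the operation is to flip the case of every letter, then move the first 3 characters to the end (rotate left by 3).
"VtqdMVo" → "DmvOvTQ".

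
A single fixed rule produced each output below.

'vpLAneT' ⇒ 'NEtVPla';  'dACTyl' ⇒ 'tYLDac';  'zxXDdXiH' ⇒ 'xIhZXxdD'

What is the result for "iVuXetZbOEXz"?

Looking at the pairs, the operation is to move the last 3 characters to the front (rotate right by 3), then flip the case of every letter.
Applying that to "iVuXetZbOEXz" gives "exZIvUxETzBo".
(Check on "dACTyl": → "TyldAC" → "tYLDac" ✓)

exZIvUxETzBo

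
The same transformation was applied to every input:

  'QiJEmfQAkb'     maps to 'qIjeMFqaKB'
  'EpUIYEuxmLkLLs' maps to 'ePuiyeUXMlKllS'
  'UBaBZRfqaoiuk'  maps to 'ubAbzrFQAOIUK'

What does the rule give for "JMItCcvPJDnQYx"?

The rule is to flip the case of every letter.
On "JMItCcvPJDnQYx" that produces "jmiTcCVpjdNqyX".

jmiTcCVpjdNqyX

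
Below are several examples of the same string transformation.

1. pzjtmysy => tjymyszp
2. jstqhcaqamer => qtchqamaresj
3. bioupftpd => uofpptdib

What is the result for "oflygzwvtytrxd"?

ylzgvwytrtdxfo

Looking at the pairs, the operation is to swap each adjacent pair of characters (1↔2, 3↔4, ...), then move the first 2 characters to the end (rotate left by 2).
Applying both steps to "oflygzwvtytrxd": "foylzgvwytrtdx", then "ylzgvwytrtdxfo".
(Check on "jstqhcaqamer": → "sjqtchqamare" → "qtchqamaresj" ✓)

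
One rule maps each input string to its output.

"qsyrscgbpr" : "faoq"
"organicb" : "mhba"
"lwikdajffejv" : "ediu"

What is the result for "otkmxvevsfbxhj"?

awgi

Looking at the pairs, the operation is to shift every letter 1 place backward in the alphabet (wrapping around), then keep only the last 4 characters.
Applying both steps to "otkmxvevsfbxhj": "nsjlwudureawgi", then "awgi".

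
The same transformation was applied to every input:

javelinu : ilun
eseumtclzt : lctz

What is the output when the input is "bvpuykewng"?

The rule is to swap each adjacent pair of characters (1↔2, 3↔4, ...), then keep only the last 4 characters.
"bvpuykewng" → "vbupkywegn" → "wegn".

wegn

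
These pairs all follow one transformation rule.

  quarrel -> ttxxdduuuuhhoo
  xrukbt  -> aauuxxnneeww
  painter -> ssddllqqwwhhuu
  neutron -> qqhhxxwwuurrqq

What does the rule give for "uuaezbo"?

xxxxddhhcceerr

What's happening: double every character, then shift every letter 3 places forward in the alphabet (wrapping around).
Working it through for "uuaezbo": intermediate "uuuuaaeezzbboo", final "xxxxddhhcceerr".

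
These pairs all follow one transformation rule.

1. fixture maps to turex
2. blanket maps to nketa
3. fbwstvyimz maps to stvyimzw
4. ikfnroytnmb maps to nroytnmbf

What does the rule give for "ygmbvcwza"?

What's happening: delete the first 2 characters, then move the first character to the end.
"ygmbvcwza" → "mbvcwza" → "bvcwzam".

bvcwzam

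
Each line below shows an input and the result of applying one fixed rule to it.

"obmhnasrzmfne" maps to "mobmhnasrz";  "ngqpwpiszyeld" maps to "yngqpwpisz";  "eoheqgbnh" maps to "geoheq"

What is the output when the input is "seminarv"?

In each case the input is transformed by: delete the last 3 characters, then move the last character to the front.
Working it through for "seminarv": intermediate "semin", final "nsemi".

nsemi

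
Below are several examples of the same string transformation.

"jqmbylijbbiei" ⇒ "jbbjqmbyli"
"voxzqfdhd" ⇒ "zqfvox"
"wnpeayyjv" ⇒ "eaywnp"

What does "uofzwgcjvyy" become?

gcjuofzw

Looking at the pairs, the operation is to delete the last 3 characters, then move the last 3 characters to the front (rotate right by 3).
On "uofzwgcjvyy": the first step gives "uofzwgcj", and the second then gives "gcjuofzw".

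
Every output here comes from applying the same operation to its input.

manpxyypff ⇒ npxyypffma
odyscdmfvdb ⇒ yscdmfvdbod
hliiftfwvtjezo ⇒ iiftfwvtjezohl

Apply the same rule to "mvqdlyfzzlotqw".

The transformation: move the first 2 characters to the end (rotate left by 2).
For "mvqdlyfzzlotqw" the result is "qdlyfzzlotqwmv".

qdlyfzzlotqwmv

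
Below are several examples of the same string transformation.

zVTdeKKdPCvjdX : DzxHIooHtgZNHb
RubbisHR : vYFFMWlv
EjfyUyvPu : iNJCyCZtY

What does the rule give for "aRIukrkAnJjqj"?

EvmYOVOeRnNUN

The rule is to flip the case of every letter, then shift every letter 4 places forward in the alphabet (wrapping around).
On "aRIukrkAnJjqj": the first step gives "AriUKRKaNjJQJ", and the second then gives "EvmYOVOeRnNUN".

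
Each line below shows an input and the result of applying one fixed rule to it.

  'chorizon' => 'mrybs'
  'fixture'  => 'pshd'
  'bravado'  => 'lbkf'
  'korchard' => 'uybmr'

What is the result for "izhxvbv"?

The rule is to shift every letter 10 places forward in the alphabet (wrapping around), then delete the last 3 characters.
Working it through for "izhxvbv": intermediate "sjrhflf", final "sjrh".
(Check on "fixture": → "pshdebo" → "pshd" ✓)

sjrh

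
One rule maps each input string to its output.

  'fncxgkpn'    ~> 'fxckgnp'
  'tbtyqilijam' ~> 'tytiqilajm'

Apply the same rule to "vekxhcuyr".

What's happening: swap each adjacent pair of characters (1↔2, 3↔4, ...), then delete the first character.
Working it through for "vekxhcuyr": intermediate "evxkchyur", final "vxkchyur".

vxkchyur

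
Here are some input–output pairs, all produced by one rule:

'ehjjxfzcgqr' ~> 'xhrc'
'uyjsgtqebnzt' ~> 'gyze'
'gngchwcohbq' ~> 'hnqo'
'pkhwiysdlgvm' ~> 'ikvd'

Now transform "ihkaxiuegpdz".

The rule is to keep one character in every 3, starting at position 2 (positions 2nd, 5th, 8th, ...), then swap each adjacent pair of characters (1↔2, 3↔4, ...).
For "ihkaxiuegpdz", step one produces "hxed"; step two turns that into "xhde".

xhde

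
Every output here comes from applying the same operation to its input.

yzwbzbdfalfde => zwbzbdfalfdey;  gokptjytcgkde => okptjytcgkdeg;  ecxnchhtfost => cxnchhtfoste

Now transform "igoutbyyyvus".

goutbyyyvusi

Rule — move the first character to the end.
On "igoutbyyyvus" that produces "goutbyyyvusi".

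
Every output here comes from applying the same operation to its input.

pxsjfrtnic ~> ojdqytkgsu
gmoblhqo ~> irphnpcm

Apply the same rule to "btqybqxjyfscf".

tdgcurzcrykzg

Rule — move the last 3 characters to the front (rotate right by 3), then shift every letter 1 place forward in the alphabet (wrapping around).
Working it through for "btqybqxjyfscf": intermediate "scfbtqybqxjyf", final "tdgcurzcrykzg".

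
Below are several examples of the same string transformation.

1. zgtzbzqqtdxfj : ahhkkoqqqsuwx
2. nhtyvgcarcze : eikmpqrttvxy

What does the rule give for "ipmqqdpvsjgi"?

Rule — shift every letter 9 places backward in the alphabet (wrapping around), then sort the characters into alphabetical order.
Starting from "ipmqqdpvsjgi": after the first operation, "zgdhhugmjaxz"; after the second, "adgghhjmuxzz".

adgghhjmuxzz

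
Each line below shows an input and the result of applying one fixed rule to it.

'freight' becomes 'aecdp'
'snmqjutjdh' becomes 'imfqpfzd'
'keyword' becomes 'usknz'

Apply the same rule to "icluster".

hqopan

Each output is the input with this applied: shift every letter 4 places backward in the alphabet (wrapping around), then delete the first 2 characters.
Working it through for "icluster": intermediate "eyhqopan", final "hqopan".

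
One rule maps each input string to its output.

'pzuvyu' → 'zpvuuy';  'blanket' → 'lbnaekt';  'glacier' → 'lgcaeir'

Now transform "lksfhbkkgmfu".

klfsbhkkmguf

Looking at the pairs, the operation is to swap each adjacent pair of characters (1↔2, 3↔4, ...).
Doing the same to "lksfhbkkgmfu": "klfsbhkkmguf".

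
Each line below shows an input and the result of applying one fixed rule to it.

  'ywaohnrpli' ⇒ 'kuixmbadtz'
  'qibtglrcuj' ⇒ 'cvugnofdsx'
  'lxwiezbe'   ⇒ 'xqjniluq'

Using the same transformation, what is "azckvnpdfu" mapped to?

mglropwbhz

Rule — take characters alternately from the front and the back (1st, last, 2nd, 2nd-last, ...), then shift every letter 12 places forward in the alphabet (wrapping around).
Working it through for "azckvnpdfu": intermediate "auzfcdkpvn", final "mglropwbhz".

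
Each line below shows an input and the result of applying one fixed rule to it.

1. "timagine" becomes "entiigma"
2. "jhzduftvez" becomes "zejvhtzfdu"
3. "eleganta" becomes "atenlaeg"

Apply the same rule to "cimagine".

The rule is to move the last character to the front, then take characters alternately from the front and the back (1st, last, 2nd, 2nd-last, ...).
Starting from "cimagine": after the first operation, "ecimagin"; after the second, "enciigma".

enciigma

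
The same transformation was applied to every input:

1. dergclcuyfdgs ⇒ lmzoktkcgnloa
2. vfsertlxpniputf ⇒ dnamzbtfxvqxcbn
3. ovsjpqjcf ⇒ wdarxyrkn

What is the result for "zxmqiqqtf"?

Rule — shift every letter 8 places forward in the alphabet (wrapping around).
On "zxmqiqqtf" that produces "hfuyqyybn".

hfuyqyybn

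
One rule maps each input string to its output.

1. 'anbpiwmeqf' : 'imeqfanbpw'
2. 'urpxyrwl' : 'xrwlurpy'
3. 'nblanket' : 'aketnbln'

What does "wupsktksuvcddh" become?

kuvcddhwupskts

What's happening: swap the front and back halves of the string, then swap the first and last characters.
Working it through for "wupsktksuvcddh": intermediate "suvcddhwupsktk", final "kuvcddhwupskts".
(Check on "urpxyrwl": → "yrwlurpx" → "xrwlurpy" ✓)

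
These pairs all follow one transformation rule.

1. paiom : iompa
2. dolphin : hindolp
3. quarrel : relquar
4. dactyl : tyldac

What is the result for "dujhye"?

The rule is to move the last 3 characters to the front (rotate right by 3).
"dujhye" → "hyeduj".

hyeduj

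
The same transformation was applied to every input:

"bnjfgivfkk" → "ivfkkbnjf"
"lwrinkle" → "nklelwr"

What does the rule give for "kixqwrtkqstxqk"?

kqstxqkkixqwr

In each case the input is transformed by: swap the front and back halves of the string, then delete the last character.
Applying both steps to "kixqwrtkqstxqk": "kqstxqkkixqwrt", then "kqstxqkkixqwr".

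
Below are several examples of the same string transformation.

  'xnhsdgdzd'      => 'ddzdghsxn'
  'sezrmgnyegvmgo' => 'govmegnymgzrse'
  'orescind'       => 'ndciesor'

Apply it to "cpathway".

ayhwatcp

The rule is to swap each adjacent pair of characters (1↔2, 3↔4, ...), then reverse the string.
On "cpathway": the first step gives "pctawhya", and the second then gives "ayhwatcp".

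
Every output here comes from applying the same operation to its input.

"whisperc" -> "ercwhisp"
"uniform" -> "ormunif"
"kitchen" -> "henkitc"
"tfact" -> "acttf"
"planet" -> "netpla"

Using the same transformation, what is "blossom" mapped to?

The transformation: move the last 3 characters to the front (rotate right by 3).
For "blossom" the result is "somblos".

somblos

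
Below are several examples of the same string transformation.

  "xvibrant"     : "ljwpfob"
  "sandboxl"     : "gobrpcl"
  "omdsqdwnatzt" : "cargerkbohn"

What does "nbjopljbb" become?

In each case the input is transformed by: delete the last character, then shift every letter 12 places backward in the alphabet (wrapping around).
Working it through for "nbjopljbb": intermediate "nbjopljb", final "bpxcdzxp".

bpxcdzxp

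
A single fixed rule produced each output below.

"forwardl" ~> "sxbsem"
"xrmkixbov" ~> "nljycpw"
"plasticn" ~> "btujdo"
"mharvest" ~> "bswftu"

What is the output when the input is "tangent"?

ohfou

Rule — delete the first 2 characters, then shift every letter 1 place forward in the alphabet (wrapping around).
For "tangent", step one produces "ngent"; step two turns that into "ohfou".
(Check on "mharvest": → "arvest" → "bswftu" ✓)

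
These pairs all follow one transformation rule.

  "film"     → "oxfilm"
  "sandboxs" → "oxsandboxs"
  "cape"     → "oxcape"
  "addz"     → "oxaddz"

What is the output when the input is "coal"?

In each case the input is transformed by: prepend "ox".
Applying that to "coal" gives "oxcoal".

oxcoal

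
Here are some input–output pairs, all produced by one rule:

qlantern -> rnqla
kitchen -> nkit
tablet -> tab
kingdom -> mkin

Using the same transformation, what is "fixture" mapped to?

efix

The pattern: move the first 3 characters to the end (rotate left by 3), then delete the first 3 characters.
For "fixture", step one produces "turefix"; step two turns that into "efix".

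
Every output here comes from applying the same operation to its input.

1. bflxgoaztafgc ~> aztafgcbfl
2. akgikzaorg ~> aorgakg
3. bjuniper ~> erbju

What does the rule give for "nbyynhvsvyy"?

vsvyynby

Looking at the pairs, the operation is to move the first 3 characters to the end (rotate left by 3), then delete the first 3 characters.
Starting from "nbyynhvsvyy": after the first operation, "ynhvsvyynby"; after the second, "vsvyynby".
(Check on "bflxgoaztafgc": → "xgoaztafgcbfl" → "aztafgcbfl" ✓)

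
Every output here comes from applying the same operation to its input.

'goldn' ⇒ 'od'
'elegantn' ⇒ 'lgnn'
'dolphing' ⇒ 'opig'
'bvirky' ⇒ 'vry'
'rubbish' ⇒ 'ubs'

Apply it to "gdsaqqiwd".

daqw

In each case the input is transformed by: keep every other character starting from the second (positions 2nd, 4th, 6th, ...).
On "gdsaqqiwd" that produces "daqw".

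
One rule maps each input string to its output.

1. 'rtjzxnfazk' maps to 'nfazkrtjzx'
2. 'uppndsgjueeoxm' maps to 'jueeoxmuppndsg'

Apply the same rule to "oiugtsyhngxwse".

hngxwseoiugtsy

What's happening: swap the front and back halves of the string.
Doing the same to "oiugtsyhngxwse": "hngxwseoiugtsy".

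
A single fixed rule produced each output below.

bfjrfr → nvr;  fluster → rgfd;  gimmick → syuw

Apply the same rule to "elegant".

qqmf

The rule is to keep every other character starting from the first (positions 1st, 3rd, 5th, ...), then shift every letter 12 places forward in the alphabet (wrapping around).
On "elegant" that produces "qqmf".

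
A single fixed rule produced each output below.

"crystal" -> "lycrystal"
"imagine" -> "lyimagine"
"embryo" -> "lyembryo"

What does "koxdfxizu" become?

Looking at the pairs, the operation is to prepend "ly".
For "koxdfxizu" the result is "lykoxdfxizu".

lykoxdfxizu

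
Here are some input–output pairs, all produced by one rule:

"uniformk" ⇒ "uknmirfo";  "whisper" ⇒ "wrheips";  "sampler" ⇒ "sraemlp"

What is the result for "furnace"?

In each case the input is transformed by: take characters alternately from the front and the back (1st, last, 2nd, 2nd-last, ...).
Applying that to "furnace" gives "feucran".

feucran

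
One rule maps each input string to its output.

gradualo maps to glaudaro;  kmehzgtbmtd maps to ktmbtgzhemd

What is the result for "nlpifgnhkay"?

Rule — reverse the string, then swap the first and last characters.
For "nlpifgnhkay", step one produces "yakhngfipln"; step two turns that into "nakhngfiply".

nakhngfiply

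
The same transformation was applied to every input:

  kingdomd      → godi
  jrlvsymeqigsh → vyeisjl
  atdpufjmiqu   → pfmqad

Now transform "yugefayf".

What's happening: move the first 3 characters to the end (rotate left by 3), then keep every other character starting from the first (positions 1st, 3rd, 5th, ...).
On "yugefayf": the first step gives "efayfyug", and the second then gives "eafu".

eafu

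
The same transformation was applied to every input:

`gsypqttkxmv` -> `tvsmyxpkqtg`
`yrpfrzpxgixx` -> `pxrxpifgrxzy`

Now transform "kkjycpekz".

Rule — take characters alternately from the front and the back (1st, last, 2nd, 2nd-last, ...), then swap the first and last characters.
Applying both steps to "kkjycpekz": "kzkkjeypc", then "czkkjeypk".

czkkjeypk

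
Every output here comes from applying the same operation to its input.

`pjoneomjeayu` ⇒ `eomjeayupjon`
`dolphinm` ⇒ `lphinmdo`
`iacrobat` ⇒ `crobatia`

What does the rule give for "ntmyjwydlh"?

Looking at the pairs, the operation is to move the last 2 characters to the front (rotate right by 2), then swap the front and back halves of the string.
On "ntmyjwydlh" that produces "yjwydlhntm".

yjwydlhntm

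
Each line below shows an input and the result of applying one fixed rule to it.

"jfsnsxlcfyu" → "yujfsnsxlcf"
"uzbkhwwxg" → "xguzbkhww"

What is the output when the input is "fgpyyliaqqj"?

Each output is the input with this applied: move the last 2 characters to the front (rotate right by 2).
On "fgpyyliaqqj" that produces "qjfgpyyliaq".

qjfgpyyliaq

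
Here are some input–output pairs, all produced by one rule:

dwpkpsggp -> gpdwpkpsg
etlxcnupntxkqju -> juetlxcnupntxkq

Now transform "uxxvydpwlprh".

rhuxxvydpwlp

Looking at the pairs, the operation is to move the last 2 characters to the front (rotate right by 2).
Applying that to "uxxvydpwlprh" gives "rhuxxvydpwlp".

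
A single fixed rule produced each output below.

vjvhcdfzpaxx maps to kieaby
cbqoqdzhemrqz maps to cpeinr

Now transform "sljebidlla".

The transformation: shift every letter 1 place forward in the alphabet (wrapping around), then keep every other character starting from the second (positions 2nd, 4th, 6th, ...).
"sljebidlla" → "tmkfcjemmb" → "mfjmb".

mfjmb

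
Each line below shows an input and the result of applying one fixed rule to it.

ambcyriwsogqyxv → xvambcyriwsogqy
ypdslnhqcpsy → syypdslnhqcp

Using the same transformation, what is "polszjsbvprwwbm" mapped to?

bmpolszjsbvprww

Looking at the pairs, the operation is to move the last 2 characters to the front (rotate right by 2).
"polszjsbvprwwbm" → "bmpolszjsbvprww".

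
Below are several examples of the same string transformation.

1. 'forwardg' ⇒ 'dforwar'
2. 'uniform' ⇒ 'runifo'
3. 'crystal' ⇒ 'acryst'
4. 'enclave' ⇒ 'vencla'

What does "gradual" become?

The transformation: delete the last character, then move the last character to the front.
Working it through for "gradual": intermediate "gradua", final "agradu".

agradu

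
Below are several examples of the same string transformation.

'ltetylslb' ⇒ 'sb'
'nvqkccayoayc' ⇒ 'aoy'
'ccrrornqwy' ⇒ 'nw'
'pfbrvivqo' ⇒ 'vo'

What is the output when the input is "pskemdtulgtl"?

What's happening: keep every other character starting from the first (positions 1st, 3rd, 5th, ...), then delete the first 3 characters.
Applying both steps to "pskemdtulgtl": "pkmtlt", then "tlt".

tlt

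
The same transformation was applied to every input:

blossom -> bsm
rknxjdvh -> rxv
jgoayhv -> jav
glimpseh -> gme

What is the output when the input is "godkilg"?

gkg

What's happening: keep one character in every 3, starting at position 1 (positions 1st, 4th, 7th, ...).
"godkilg" → "gkg".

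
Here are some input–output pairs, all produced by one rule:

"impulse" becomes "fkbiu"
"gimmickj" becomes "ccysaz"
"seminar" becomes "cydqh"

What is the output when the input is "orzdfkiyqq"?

In each case the input is transformed by: shift every letter 10 places backward in the alphabet (wrapping around), then delete the first 2 characters.
For "orzdfkiyqq", step one produces "ehptvayogg"; step two turns that into "ptvayogg".

ptvayogg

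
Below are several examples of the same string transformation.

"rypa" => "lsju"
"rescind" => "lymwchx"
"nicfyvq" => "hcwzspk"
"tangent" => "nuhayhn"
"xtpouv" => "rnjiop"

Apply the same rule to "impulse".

cgjofmy

The rule is to shift every letter 6 places backward in the alphabet (wrapping around).
For "impulse" the result is "cgjofmy".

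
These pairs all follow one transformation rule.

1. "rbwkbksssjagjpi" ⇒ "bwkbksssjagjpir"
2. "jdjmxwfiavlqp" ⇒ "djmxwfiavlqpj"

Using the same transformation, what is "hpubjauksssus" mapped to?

Looking at the pairs, the operation is to move the first character to the end.
For "hpubjauksssus" the result is "pubjauksssush".

pubjauksssush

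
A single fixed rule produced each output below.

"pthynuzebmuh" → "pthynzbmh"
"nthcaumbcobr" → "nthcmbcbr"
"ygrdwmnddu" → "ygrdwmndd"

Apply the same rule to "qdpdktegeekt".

qdpdktgkt

Each output is the input with this applied: remove every vowel.
"qdpdktegeekt" → "qdpdktgkt".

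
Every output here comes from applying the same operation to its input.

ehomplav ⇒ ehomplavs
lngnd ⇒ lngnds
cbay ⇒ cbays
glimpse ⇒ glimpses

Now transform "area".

areas

What's happening: append "s".
So "area" becomes "areas".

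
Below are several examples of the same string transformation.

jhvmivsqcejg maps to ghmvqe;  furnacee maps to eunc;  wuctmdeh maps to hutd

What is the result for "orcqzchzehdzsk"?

Looking at the pairs, the operation is to move the last character to the front, then keep every other character starting from the first (positions 1st, 3rd, 5th, ...).
Working it through for "orcqzchzehdzsk": intermediate "korcqzchzehdzs", final "krqczhz".
(Check on "jhvmivsqcejg": → "gjhvmivsqcej" → "ghmvqe" ✓)

krqczhz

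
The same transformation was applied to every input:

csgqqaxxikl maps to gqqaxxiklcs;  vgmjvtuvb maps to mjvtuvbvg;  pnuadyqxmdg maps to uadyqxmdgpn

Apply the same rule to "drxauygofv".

xauygofvdr

In each case the input is transformed by: move the first 2 characters to the end (rotate left by 2).
"drxauygofv" → "xauygofvdr".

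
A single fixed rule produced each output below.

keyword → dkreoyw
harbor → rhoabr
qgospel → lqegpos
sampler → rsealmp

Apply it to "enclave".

eevnacl

What's happening: reverse the string, then take characters alternately from the front and the back (1st, last, 2nd, 2nd-last, ...).
Working it through for "enclave": intermediate "evalcne", final "eevnacl".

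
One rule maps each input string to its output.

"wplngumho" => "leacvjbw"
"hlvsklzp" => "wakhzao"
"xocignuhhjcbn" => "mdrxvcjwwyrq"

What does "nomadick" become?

The transformation: shift every letter 11 places backward in the alphabet (wrapping around), then delete the last character.
Starting from "nomadick": after the first operation, "cdbpsxrz"; after the second, "cdbpsxr".

cdbpsxr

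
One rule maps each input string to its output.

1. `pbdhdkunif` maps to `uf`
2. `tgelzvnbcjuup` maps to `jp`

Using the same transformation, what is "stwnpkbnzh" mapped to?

Rule — keep one character in every 3, starting at position 1 (positions 1st, 4th, 7th, ...), then keep only the last 2 characters.
For "stwnpkbnzh", step one produces "snbh"; step two turns that into "bh".

bh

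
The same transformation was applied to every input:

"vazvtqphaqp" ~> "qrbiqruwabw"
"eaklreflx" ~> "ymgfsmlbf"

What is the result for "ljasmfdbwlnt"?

Rule — reverse the string, then shift every letter 1 place forward in the alphabet (wrapping around).
On "ljasmfdbwlnt": the first step gives "tnlwbdfmsajl", and the second then gives "uomxcegntbkm".
(Check on "vazvtqphaqp": → "pqahpqtvzav" → "qrbiqruwabw" ✓)

uomxcegntbkm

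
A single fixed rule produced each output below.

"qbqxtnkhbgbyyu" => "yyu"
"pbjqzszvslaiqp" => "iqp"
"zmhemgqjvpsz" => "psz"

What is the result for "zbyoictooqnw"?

qnw

Rule — keep only the last 3 characters.
So "zbyoictooqnw" becomes "qnw".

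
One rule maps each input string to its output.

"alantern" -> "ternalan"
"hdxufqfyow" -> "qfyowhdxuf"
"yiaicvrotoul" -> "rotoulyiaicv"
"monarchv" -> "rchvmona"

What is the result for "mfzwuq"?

The transformation: swap the front and back halves of the string.
For "mfzwuq" the result is "wuqmfz".

wuqmfz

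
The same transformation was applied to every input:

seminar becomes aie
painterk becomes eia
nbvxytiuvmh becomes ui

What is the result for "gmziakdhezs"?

eai

Looking at the pairs, the operation is to reverse the string, then keep only the vowels.
Applying that to "gmziakdhezs" gives "eai".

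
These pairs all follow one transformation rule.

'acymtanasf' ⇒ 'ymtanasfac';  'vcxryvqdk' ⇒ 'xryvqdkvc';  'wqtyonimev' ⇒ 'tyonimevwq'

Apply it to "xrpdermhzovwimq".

pdermhzovwimqxr

What's happening: move the first 2 characters to the end (rotate left by 2).
So "xrpdermhzovwimq" becomes "pdermhzovwimqxr".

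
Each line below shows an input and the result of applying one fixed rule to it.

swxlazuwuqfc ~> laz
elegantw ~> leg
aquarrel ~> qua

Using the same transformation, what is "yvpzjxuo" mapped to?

The rule is to swap the front and back halves of the string, then keep only the last 3 characters.
For "yvpzjxuo" the result is "vpz".

vpz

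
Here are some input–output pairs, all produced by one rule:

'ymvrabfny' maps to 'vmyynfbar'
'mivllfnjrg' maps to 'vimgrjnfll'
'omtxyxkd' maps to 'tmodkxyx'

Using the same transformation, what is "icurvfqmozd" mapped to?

The pattern: move the first 3 characters to the end (rotate left by 3), then reverse the string.
Doing the same to "icurvfqmozd": "ucidzomqfvr".

ucidzomqfvr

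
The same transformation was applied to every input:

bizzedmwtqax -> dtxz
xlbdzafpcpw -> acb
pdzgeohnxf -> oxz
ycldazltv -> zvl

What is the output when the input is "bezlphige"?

hez

What's happening: keep one character in every 3, starting at position 3 (positions 3rd, 6th, 9th, ...), then move the first character to the end.
Applying both steps to "bezlphige": "zhe", then "hez".
(Check on "ycldazltv": → "lzv" → "zvl" ✓)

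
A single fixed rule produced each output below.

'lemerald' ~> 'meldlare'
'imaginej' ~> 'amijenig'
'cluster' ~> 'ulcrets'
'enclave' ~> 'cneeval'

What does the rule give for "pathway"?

The transformation: reverse the string, then move the last 3 characters to the front (rotate right by 3).
For "pathway", step one produces "yawhtap"; step two turns that into "tapyawh".
(Check on "lemerald": → "dlaremel" → "meldlare" ✓)

tapyawh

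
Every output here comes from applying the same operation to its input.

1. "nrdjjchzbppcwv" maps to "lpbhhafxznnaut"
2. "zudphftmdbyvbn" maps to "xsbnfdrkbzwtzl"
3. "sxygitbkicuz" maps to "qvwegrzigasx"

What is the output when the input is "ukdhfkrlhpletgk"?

sibfdipjfnjcrei

Each output is the input with this applied: shift every letter 2 places backward in the alphabet (wrapping around).
Doing the same to "ukdhfkrlhpletgk": "sibfdipjfnjcrei".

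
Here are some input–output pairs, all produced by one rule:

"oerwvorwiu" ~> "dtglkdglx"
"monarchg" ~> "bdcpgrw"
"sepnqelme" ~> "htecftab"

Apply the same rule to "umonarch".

The transformation: delete the last character, then shift every letter 11 places backward in the alphabet (wrapping around).
Starting from "umonarch": after the first operation, "umonarc"; after the second, "jbdcpgr".

jbdcpgr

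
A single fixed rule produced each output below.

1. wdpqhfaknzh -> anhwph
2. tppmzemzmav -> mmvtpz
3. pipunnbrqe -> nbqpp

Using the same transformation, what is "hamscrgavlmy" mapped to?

gvmhmc

The pattern: keep every other character starting from the first (positions 1st, 3rd, 5th, ...), then move the last 3 characters to the front (rotate right by 3).
Working it through for "hamscrgavlmy": intermediate "hmcgvm", final "gvmhmc".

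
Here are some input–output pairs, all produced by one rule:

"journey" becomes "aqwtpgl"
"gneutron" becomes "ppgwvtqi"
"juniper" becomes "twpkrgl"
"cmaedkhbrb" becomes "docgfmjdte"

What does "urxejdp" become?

rtzglfw

In each case the input is transformed by: shift every letter 2 places forward in the alphabet (wrapping around), then swap the first and last characters.
"urxejdp" → "wtzglfr" → "rtzglfw".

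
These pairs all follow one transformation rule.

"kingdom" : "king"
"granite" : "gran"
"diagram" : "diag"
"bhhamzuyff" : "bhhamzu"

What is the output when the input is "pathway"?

path

The pattern: delete the last 3 characters.
For "pathway" the result is "path".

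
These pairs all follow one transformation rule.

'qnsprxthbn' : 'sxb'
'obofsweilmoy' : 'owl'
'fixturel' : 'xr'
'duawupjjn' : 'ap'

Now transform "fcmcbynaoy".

What's happening: delete the last character, then keep one character in every 3, starting at position 3 (positions 3rd, 6th, 9th, ...).
On "fcmcbynaoy": the first step gives "fcmcbynao", and the second then gives "myo".

myo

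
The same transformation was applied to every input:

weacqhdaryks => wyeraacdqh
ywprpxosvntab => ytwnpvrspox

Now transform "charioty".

cohiar

The transformation: delete the last 2 characters, then take characters alternately from the front and the back (1st, last, 2nd, 2nd-last, ...).
Applying both steps to "charioty": "chario", then "cohiar".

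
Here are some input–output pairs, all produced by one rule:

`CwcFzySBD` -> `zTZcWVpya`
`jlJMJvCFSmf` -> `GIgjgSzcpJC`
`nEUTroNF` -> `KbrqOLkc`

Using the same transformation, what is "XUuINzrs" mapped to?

urRfkWOP

What's happening: flip the case of every letter, then shift every letter 3 places backward in the alphabet (wrapping around).
Starting from "XUuINzrs": after the first operation, "xuUinZRS"; after the second, "urRfkWOP".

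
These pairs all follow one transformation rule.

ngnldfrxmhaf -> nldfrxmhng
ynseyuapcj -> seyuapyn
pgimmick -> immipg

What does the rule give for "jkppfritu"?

ppfrijk

What's happening: delete the last 2 characters, then move the first 2 characters to the end (rotate left by 2).
"jkppfritu" → "ppfrijk".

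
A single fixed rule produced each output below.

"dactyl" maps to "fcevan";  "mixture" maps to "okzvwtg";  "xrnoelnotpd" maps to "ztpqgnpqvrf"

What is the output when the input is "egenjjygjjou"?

gigpllaillqw

Rule — shift every letter 2 places forward in the alphabet (wrapping around).
"egenjjygjjou" → "gigpllaillqw".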